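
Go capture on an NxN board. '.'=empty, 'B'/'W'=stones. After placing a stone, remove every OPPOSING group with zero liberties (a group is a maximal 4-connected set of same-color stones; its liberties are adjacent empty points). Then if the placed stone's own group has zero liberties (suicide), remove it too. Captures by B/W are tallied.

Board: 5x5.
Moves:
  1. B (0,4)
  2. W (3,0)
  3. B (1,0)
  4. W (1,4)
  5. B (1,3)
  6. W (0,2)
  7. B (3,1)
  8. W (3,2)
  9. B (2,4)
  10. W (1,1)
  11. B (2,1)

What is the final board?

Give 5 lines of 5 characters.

Move 1: B@(0,4) -> caps B=0 W=0
Move 2: W@(3,0) -> caps B=0 W=0
Move 3: B@(1,0) -> caps B=0 W=0
Move 4: W@(1,4) -> caps B=0 W=0
Move 5: B@(1,3) -> caps B=0 W=0
Move 6: W@(0,2) -> caps B=0 W=0
Move 7: B@(3,1) -> caps B=0 W=0
Move 8: W@(3,2) -> caps B=0 W=0
Move 9: B@(2,4) -> caps B=1 W=0
Move 10: W@(1,1) -> caps B=1 W=0
Move 11: B@(2,1) -> caps B=1 W=0

Answer: ..W.B
BW.B.
.B..B
WBW..
.....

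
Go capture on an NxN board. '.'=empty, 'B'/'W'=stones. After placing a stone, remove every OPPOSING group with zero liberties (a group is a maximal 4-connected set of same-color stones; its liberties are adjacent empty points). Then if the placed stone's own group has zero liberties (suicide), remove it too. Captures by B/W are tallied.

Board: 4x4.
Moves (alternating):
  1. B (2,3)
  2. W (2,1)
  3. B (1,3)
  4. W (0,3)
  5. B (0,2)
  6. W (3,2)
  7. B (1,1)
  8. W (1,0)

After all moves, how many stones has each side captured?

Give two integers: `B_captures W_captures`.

Move 1: B@(2,3) -> caps B=0 W=0
Move 2: W@(2,1) -> caps B=0 W=0
Move 3: B@(1,3) -> caps B=0 W=0
Move 4: W@(0,3) -> caps B=0 W=0
Move 5: B@(0,2) -> caps B=1 W=0
Move 6: W@(3,2) -> caps B=1 W=0
Move 7: B@(1,1) -> caps B=1 W=0
Move 8: W@(1,0) -> caps B=1 W=0

Answer: 1 0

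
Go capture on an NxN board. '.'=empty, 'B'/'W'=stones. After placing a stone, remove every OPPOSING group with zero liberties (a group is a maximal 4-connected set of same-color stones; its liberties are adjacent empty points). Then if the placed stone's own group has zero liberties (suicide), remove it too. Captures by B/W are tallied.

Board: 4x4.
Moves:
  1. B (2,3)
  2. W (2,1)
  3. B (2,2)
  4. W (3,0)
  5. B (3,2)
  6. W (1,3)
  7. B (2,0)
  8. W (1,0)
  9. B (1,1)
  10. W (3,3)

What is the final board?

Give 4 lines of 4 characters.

Move 1: B@(2,3) -> caps B=0 W=0
Move 2: W@(2,1) -> caps B=0 W=0
Move 3: B@(2,2) -> caps B=0 W=0
Move 4: W@(3,0) -> caps B=0 W=0
Move 5: B@(3,2) -> caps B=0 W=0
Move 6: W@(1,3) -> caps B=0 W=0
Move 7: B@(2,0) -> caps B=0 W=0
Move 8: W@(1,0) -> caps B=0 W=1
Move 9: B@(1,1) -> caps B=0 W=1
Move 10: W@(3,3) -> caps B=0 W=1

Answer: ....
WB.W
.WBB
W.B.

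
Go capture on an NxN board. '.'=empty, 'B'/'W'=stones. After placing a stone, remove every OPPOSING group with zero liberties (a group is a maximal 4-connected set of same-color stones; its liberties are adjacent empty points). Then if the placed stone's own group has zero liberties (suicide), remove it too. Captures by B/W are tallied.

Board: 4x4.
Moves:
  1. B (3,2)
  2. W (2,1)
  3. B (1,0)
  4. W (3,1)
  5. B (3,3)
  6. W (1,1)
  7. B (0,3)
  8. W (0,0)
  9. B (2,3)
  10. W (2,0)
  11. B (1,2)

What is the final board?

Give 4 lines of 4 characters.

Answer: W..B
.WB.
WW.B
.WBB

Derivation:
Move 1: B@(3,2) -> caps B=0 W=0
Move 2: W@(2,1) -> caps B=0 W=0
Move 3: B@(1,0) -> caps B=0 W=0
Move 4: W@(3,1) -> caps B=0 W=0
Move 5: B@(3,3) -> caps B=0 W=0
Move 6: W@(1,1) -> caps B=0 W=0
Move 7: B@(0,3) -> caps B=0 W=0
Move 8: W@(0,0) -> caps B=0 W=0
Move 9: B@(2,3) -> caps B=0 W=0
Move 10: W@(2,0) -> caps B=0 W=1
Move 11: B@(1,2) -> caps B=0 W=1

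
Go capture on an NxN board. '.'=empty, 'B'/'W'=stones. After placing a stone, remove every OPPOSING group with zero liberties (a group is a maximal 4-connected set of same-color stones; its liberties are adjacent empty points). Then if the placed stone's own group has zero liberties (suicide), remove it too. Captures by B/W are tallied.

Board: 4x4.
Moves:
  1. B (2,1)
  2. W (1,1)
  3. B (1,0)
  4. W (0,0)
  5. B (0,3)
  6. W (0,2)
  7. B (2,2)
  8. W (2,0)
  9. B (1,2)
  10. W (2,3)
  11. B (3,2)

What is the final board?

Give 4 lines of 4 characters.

Answer: W.WB
.WB.
WBBW
..B.

Derivation:
Move 1: B@(2,1) -> caps B=0 W=0
Move 2: W@(1,1) -> caps B=0 W=0
Move 3: B@(1,0) -> caps B=0 W=0
Move 4: W@(0,0) -> caps B=0 W=0
Move 5: B@(0,3) -> caps B=0 W=0
Move 6: W@(0,2) -> caps B=0 W=0
Move 7: B@(2,2) -> caps B=0 W=0
Move 8: W@(2,0) -> caps B=0 W=1
Move 9: B@(1,2) -> caps B=0 W=1
Move 10: W@(2,3) -> caps B=0 W=1
Move 11: B@(3,2) -> caps B=0 W=1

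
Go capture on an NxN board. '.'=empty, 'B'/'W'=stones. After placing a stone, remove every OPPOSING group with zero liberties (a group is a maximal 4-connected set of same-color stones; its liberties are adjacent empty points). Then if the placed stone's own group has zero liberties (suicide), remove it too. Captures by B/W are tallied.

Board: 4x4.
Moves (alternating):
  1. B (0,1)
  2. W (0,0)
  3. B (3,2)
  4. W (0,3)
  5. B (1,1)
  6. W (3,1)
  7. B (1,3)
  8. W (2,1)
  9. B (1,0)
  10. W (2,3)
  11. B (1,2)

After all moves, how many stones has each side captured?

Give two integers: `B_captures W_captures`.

Move 1: B@(0,1) -> caps B=0 W=0
Move 2: W@(0,0) -> caps B=0 W=0
Move 3: B@(3,2) -> caps B=0 W=0
Move 4: W@(0,3) -> caps B=0 W=0
Move 5: B@(1,1) -> caps B=0 W=0
Move 6: W@(3,1) -> caps B=0 W=0
Move 7: B@(1,3) -> caps B=0 W=0
Move 8: W@(2,1) -> caps B=0 W=0
Move 9: B@(1,0) -> caps B=1 W=0
Move 10: W@(2,3) -> caps B=1 W=0
Move 11: B@(1,2) -> caps B=1 W=0

Answer: 1 0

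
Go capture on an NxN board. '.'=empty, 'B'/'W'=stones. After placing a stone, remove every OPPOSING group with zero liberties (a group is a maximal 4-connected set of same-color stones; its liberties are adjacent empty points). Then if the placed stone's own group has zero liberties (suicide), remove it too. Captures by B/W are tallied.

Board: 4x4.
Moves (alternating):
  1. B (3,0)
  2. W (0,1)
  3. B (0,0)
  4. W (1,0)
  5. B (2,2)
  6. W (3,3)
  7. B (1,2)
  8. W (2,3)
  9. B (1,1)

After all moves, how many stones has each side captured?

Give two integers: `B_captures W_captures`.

Move 1: B@(3,0) -> caps B=0 W=0
Move 2: W@(0,1) -> caps B=0 W=0
Move 3: B@(0,0) -> caps B=0 W=0
Move 4: W@(1,0) -> caps B=0 W=1
Move 5: B@(2,2) -> caps B=0 W=1
Move 6: W@(3,3) -> caps B=0 W=1
Move 7: B@(1,2) -> caps B=0 W=1
Move 8: W@(2,3) -> caps B=0 W=1
Move 9: B@(1,1) -> caps B=0 W=1

Answer: 0 1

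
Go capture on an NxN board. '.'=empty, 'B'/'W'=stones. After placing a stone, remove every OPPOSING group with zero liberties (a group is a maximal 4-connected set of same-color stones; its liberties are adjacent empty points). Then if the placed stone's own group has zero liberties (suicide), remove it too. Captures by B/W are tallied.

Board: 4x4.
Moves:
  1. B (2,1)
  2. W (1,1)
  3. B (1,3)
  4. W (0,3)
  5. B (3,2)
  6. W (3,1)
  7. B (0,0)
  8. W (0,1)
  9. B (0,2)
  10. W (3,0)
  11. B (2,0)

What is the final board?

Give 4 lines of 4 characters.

Answer: BWB.
.W.B
BB..
..B.

Derivation:
Move 1: B@(2,1) -> caps B=0 W=0
Move 2: W@(1,1) -> caps B=0 W=0
Move 3: B@(1,3) -> caps B=0 W=0
Move 4: W@(0,3) -> caps B=0 W=0
Move 5: B@(3,2) -> caps B=0 W=0
Move 6: W@(3,1) -> caps B=0 W=0
Move 7: B@(0,0) -> caps B=0 W=0
Move 8: W@(0,1) -> caps B=0 W=0
Move 9: B@(0,2) -> caps B=1 W=0
Move 10: W@(3,0) -> caps B=1 W=0
Move 11: B@(2,0) -> caps B=3 W=0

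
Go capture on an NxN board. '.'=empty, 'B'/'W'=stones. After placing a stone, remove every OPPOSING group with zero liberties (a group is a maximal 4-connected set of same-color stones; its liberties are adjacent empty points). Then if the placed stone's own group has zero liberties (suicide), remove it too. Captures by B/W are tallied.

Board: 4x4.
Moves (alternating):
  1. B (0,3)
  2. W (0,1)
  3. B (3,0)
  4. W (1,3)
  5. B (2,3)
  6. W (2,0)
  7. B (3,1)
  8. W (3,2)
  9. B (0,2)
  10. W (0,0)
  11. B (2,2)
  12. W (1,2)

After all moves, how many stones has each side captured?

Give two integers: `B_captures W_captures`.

Move 1: B@(0,3) -> caps B=0 W=0
Move 2: W@(0,1) -> caps B=0 W=0
Move 3: B@(3,0) -> caps B=0 W=0
Move 4: W@(1,3) -> caps B=0 W=0
Move 5: B@(2,3) -> caps B=0 W=0
Move 6: W@(2,0) -> caps B=0 W=0
Move 7: B@(3,1) -> caps B=0 W=0
Move 8: W@(3,2) -> caps B=0 W=0
Move 9: B@(0,2) -> caps B=0 W=0
Move 10: W@(0,0) -> caps B=0 W=0
Move 11: B@(2,2) -> caps B=0 W=0
Move 12: W@(1,2) -> caps B=0 W=2

Answer: 0 2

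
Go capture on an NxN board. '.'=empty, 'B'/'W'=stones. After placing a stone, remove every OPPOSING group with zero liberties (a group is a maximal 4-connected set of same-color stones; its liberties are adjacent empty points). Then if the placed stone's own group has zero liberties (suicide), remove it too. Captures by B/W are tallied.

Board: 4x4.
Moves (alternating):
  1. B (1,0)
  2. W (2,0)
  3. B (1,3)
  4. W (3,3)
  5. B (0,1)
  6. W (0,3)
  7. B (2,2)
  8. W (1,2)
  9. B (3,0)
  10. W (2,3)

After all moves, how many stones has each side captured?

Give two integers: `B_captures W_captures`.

Move 1: B@(1,0) -> caps B=0 W=0
Move 2: W@(2,0) -> caps B=0 W=0
Move 3: B@(1,3) -> caps B=0 W=0
Move 4: W@(3,3) -> caps B=0 W=0
Move 5: B@(0,1) -> caps B=0 W=0
Move 6: W@(0,3) -> caps B=0 W=0
Move 7: B@(2,2) -> caps B=0 W=0
Move 8: W@(1,2) -> caps B=0 W=0
Move 9: B@(3,0) -> caps B=0 W=0
Move 10: W@(2,3) -> caps B=0 W=1

Answer: 0 1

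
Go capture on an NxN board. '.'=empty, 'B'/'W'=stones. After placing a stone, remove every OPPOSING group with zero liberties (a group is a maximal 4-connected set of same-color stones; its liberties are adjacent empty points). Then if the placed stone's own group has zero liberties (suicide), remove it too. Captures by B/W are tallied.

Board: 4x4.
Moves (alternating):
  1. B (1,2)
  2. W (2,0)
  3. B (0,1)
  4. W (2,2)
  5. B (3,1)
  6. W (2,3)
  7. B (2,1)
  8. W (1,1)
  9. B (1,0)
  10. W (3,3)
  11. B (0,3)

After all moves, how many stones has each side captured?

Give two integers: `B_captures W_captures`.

Answer: 1 0

Derivation:
Move 1: B@(1,2) -> caps B=0 W=0
Move 2: W@(2,0) -> caps B=0 W=0
Move 3: B@(0,1) -> caps B=0 W=0
Move 4: W@(2,2) -> caps B=0 W=0
Move 5: B@(3,1) -> caps B=0 W=0
Move 6: W@(2,3) -> caps B=0 W=0
Move 7: B@(2,1) -> caps B=0 W=0
Move 8: W@(1,1) -> caps B=0 W=0
Move 9: B@(1,0) -> caps B=1 W=0
Move 10: W@(3,3) -> caps B=1 W=0
Move 11: B@(0,3) -> caps B=1 W=0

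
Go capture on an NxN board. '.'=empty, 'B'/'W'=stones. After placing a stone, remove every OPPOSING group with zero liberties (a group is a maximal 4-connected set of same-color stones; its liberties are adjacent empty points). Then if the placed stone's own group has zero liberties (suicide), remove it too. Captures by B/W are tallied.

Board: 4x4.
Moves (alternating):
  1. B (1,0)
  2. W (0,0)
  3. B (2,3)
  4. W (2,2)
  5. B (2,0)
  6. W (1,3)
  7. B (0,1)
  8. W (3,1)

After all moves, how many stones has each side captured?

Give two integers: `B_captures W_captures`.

Answer: 1 0

Derivation:
Move 1: B@(1,0) -> caps B=0 W=0
Move 2: W@(0,0) -> caps B=0 W=0
Move 3: B@(2,3) -> caps B=0 W=0
Move 4: W@(2,2) -> caps B=0 W=0
Move 5: B@(2,0) -> caps B=0 W=0
Move 6: W@(1,3) -> caps B=0 W=0
Move 7: B@(0,1) -> caps B=1 W=0
Move 8: W@(3,1) -> caps B=1 W=0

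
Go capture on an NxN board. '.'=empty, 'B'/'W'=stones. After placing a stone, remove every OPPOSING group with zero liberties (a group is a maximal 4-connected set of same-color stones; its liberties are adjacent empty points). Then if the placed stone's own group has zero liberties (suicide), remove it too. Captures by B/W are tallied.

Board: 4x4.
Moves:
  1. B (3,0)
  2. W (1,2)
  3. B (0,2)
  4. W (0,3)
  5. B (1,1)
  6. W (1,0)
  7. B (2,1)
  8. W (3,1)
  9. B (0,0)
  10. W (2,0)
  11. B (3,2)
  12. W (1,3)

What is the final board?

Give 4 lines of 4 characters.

Answer: B.BW
WBWW
WB..
.WB.

Derivation:
Move 1: B@(3,0) -> caps B=0 W=0
Move 2: W@(1,2) -> caps B=0 W=0
Move 3: B@(0,2) -> caps B=0 W=0
Move 4: W@(0,3) -> caps B=0 W=0
Move 5: B@(1,1) -> caps B=0 W=0
Move 6: W@(1,0) -> caps B=0 W=0
Move 7: B@(2,1) -> caps B=0 W=0
Move 8: W@(3,1) -> caps B=0 W=0
Move 9: B@(0,0) -> caps B=0 W=0
Move 10: W@(2,0) -> caps B=0 W=1
Move 11: B@(3,2) -> caps B=0 W=1
Move 12: W@(1,3) -> caps B=0 W=1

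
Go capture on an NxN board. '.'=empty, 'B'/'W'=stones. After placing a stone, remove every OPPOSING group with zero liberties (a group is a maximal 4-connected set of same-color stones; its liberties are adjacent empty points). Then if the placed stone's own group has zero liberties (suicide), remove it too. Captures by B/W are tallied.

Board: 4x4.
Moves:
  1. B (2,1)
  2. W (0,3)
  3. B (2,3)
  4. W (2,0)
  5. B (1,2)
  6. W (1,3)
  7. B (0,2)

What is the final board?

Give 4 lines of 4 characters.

Move 1: B@(2,1) -> caps B=0 W=0
Move 2: W@(0,3) -> caps B=0 W=0
Move 3: B@(2,3) -> caps B=0 W=0
Move 4: W@(2,0) -> caps B=0 W=0
Move 5: B@(1,2) -> caps B=0 W=0
Move 6: W@(1,3) -> caps B=0 W=0
Move 7: B@(0,2) -> caps B=2 W=0

Answer: ..B.
..B.
WB.B
....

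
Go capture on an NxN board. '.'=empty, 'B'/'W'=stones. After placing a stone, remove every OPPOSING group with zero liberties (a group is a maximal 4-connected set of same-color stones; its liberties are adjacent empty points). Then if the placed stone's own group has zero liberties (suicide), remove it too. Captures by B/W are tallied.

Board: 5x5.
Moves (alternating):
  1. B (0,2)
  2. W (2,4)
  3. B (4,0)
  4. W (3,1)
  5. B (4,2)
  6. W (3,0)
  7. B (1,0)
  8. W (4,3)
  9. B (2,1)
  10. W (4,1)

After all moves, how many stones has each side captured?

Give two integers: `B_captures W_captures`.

Answer: 0 1

Derivation:
Move 1: B@(0,2) -> caps B=0 W=0
Move 2: W@(2,4) -> caps B=0 W=0
Move 3: B@(4,0) -> caps B=0 W=0
Move 4: W@(3,1) -> caps B=0 W=0
Move 5: B@(4,2) -> caps B=0 W=0
Move 6: W@(3,0) -> caps B=0 W=0
Move 7: B@(1,0) -> caps B=0 W=0
Move 8: W@(4,3) -> caps B=0 W=0
Move 9: B@(2,1) -> caps B=0 W=0
Move 10: W@(4,1) -> caps B=0 W=1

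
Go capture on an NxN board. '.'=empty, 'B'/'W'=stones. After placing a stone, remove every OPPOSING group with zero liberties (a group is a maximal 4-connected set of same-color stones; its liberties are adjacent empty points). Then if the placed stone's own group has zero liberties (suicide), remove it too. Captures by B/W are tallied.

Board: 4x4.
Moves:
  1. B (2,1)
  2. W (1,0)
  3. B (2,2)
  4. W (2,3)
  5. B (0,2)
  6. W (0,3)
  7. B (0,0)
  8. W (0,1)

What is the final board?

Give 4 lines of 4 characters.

Move 1: B@(2,1) -> caps B=0 W=0
Move 2: W@(1,0) -> caps B=0 W=0
Move 3: B@(2,2) -> caps B=0 W=0
Move 4: W@(2,3) -> caps B=0 W=0
Move 5: B@(0,2) -> caps B=0 W=0
Move 6: W@(0,3) -> caps B=0 W=0
Move 7: B@(0,0) -> caps B=0 W=0
Move 8: W@(0,1) -> caps B=0 W=1

Answer: .WBW
W...
.BBW
....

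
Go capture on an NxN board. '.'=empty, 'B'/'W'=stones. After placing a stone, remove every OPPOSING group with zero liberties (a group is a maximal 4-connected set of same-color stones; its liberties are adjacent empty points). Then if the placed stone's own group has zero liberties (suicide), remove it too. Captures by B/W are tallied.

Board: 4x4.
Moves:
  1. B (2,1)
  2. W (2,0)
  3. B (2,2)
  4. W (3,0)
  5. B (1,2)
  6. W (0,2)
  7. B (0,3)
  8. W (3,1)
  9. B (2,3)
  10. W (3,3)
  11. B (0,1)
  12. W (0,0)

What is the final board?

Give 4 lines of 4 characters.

Move 1: B@(2,1) -> caps B=0 W=0
Move 2: W@(2,0) -> caps B=0 W=0
Move 3: B@(2,2) -> caps B=0 W=0
Move 4: W@(3,0) -> caps B=0 W=0
Move 5: B@(1,2) -> caps B=0 W=0
Move 6: W@(0,2) -> caps B=0 W=0
Move 7: B@(0,3) -> caps B=0 W=0
Move 8: W@(3,1) -> caps B=0 W=0
Move 9: B@(2,3) -> caps B=0 W=0
Move 10: W@(3,3) -> caps B=0 W=0
Move 11: B@(0,1) -> caps B=1 W=0
Move 12: W@(0,0) -> caps B=1 W=0

Answer: WB.B
..B.
WBBB
WW.W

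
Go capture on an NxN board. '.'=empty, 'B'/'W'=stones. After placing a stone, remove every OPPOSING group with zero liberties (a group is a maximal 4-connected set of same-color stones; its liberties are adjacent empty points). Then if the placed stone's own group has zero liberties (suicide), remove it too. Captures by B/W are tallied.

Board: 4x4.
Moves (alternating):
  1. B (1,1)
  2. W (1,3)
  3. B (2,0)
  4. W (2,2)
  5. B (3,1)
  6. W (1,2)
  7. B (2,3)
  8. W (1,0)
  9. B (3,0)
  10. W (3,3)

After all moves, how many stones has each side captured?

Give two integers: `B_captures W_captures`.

Move 1: B@(1,1) -> caps B=0 W=0
Move 2: W@(1,3) -> caps B=0 W=0
Move 3: B@(2,0) -> caps B=0 W=0
Move 4: W@(2,2) -> caps B=0 W=0
Move 5: B@(3,1) -> caps B=0 W=0
Move 6: W@(1,2) -> caps B=0 W=0
Move 7: B@(2,3) -> caps B=0 W=0
Move 8: W@(1,0) -> caps B=0 W=0
Move 9: B@(3,0) -> caps B=0 W=0
Move 10: W@(3,3) -> caps B=0 W=1

Answer: 0 1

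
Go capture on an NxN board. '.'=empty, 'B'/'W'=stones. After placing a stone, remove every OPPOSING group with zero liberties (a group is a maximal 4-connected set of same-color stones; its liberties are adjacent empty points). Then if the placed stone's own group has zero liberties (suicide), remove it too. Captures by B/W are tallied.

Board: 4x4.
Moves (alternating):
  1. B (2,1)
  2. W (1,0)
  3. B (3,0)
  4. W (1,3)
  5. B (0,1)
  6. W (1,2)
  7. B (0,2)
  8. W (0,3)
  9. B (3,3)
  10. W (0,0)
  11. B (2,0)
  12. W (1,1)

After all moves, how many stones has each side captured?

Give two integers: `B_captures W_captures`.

Move 1: B@(2,1) -> caps B=0 W=0
Move 2: W@(1,0) -> caps B=0 W=0
Move 3: B@(3,0) -> caps B=0 W=0
Move 4: W@(1,3) -> caps B=0 W=0
Move 5: B@(0,1) -> caps B=0 W=0
Move 6: W@(1,2) -> caps B=0 W=0
Move 7: B@(0,2) -> caps B=0 W=0
Move 8: W@(0,3) -> caps B=0 W=0
Move 9: B@(3,3) -> caps B=0 W=0
Move 10: W@(0,0) -> caps B=0 W=0
Move 11: B@(2,0) -> caps B=0 W=0
Move 12: W@(1,1) -> caps B=0 W=2

Answer: 0 2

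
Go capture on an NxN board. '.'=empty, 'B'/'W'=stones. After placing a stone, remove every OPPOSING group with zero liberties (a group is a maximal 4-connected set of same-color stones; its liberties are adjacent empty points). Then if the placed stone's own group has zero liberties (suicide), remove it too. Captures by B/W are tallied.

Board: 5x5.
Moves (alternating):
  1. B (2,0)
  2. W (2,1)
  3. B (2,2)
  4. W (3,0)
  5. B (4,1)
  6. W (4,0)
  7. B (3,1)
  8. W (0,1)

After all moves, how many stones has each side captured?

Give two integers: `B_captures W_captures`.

Move 1: B@(2,0) -> caps B=0 W=0
Move 2: W@(2,1) -> caps B=0 W=0
Move 3: B@(2,2) -> caps B=0 W=0
Move 4: W@(3,0) -> caps B=0 W=0
Move 5: B@(4,1) -> caps B=0 W=0
Move 6: W@(4,0) -> caps B=0 W=0
Move 7: B@(3,1) -> caps B=2 W=0
Move 8: W@(0,1) -> caps B=2 W=0

Answer: 2 0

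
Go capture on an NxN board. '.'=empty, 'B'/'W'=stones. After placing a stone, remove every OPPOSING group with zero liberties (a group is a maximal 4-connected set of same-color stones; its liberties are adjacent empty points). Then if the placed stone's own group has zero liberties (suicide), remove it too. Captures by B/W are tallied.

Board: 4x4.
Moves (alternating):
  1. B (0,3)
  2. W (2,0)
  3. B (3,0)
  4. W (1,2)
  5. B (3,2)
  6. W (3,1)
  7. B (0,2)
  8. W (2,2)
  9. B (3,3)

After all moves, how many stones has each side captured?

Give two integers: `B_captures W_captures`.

Answer: 0 1

Derivation:
Move 1: B@(0,3) -> caps B=0 W=0
Move 2: W@(2,0) -> caps B=0 W=0
Move 3: B@(3,0) -> caps B=0 W=0
Move 4: W@(1,2) -> caps B=0 W=0
Move 5: B@(3,2) -> caps B=0 W=0
Move 6: W@(3,1) -> caps B=0 W=1
Move 7: B@(0,2) -> caps B=0 W=1
Move 8: W@(2,2) -> caps B=0 W=1
Move 9: B@(3,3) -> caps B=0 W=1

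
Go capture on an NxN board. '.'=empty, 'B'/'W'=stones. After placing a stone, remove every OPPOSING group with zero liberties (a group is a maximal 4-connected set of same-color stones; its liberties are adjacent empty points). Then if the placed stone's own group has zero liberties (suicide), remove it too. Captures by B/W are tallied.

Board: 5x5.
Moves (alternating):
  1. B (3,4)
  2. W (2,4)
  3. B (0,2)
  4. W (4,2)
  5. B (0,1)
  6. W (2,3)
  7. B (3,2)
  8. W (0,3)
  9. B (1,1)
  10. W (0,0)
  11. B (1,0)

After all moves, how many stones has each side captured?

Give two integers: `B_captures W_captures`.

Move 1: B@(3,4) -> caps B=0 W=0
Move 2: W@(2,4) -> caps B=0 W=0
Move 3: B@(0,2) -> caps B=0 W=0
Move 4: W@(4,2) -> caps B=0 W=0
Move 5: B@(0,1) -> caps B=0 W=0
Move 6: W@(2,3) -> caps B=0 W=0
Move 7: B@(3,2) -> caps B=0 W=0
Move 8: W@(0,3) -> caps B=0 W=0
Move 9: B@(1,1) -> caps B=0 W=0
Move 10: W@(0,0) -> caps B=0 W=0
Move 11: B@(1,0) -> caps B=1 W=0

Answer: 1 0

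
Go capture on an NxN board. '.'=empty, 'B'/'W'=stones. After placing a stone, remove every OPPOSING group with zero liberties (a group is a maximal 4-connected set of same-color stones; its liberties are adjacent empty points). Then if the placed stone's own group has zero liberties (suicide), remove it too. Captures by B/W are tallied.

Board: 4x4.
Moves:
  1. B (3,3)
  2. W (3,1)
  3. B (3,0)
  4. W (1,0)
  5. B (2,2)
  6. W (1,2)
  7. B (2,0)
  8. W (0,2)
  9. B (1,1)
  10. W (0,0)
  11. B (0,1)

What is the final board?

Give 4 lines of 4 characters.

Move 1: B@(3,3) -> caps B=0 W=0
Move 2: W@(3,1) -> caps B=0 W=0
Move 3: B@(3,0) -> caps B=0 W=0
Move 4: W@(1,0) -> caps B=0 W=0
Move 5: B@(2,2) -> caps B=0 W=0
Move 6: W@(1,2) -> caps B=0 W=0
Move 7: B@(2,0) -> caps B=0 W=0
Move 8: W@(0,2) -> caps B=0 W=0
Move 9: B@(1,1) -> caps B=0 W=0
Move 10: W@(0,0) -> caps B=0 W=0
Move 11: B@(0,1) -> caps B=2 W=0

Answer: .BW.
.BW.
B.B.
BW.B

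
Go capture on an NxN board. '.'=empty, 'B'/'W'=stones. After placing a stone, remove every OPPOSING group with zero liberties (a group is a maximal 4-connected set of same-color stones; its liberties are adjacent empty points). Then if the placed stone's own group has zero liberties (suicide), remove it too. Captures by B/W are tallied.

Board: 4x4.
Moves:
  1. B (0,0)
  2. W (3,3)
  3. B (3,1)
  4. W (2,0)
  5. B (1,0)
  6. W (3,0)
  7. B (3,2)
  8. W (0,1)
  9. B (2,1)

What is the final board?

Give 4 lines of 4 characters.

Move 1: B@(0,0) -> caps B=0 W=0
Move 2: W@(3,3) -> caps B=0 W=0
Move 3: B@(3,1) -> caps B=0 W=0
Move 4: W@(2,0) -> caps B=0 W=0
Move 5: B@(1,0) -> caps B=0 W=0
Move 6: W@(3,0) -> caps B=0 W=0
Move 7: B@(3,2) -> caps B=0 W=0
Move 8: W@(0,1) -> caps B=0 W=0
Move 9: B@(2,1) -> caps B=2 W=0

Answer: BW..
B...
.B..
.BBW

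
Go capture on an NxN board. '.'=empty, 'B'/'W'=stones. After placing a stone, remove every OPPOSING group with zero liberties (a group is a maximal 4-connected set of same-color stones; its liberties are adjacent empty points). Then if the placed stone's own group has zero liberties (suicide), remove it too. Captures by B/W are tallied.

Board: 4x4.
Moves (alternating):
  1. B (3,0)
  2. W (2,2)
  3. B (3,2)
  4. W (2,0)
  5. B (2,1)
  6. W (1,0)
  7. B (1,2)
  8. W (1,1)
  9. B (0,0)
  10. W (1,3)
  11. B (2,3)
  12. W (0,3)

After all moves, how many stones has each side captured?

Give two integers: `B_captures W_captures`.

Move 1: B@(3,0) -> caps B=0 W=0
Move 2: W@(2,2) -> caps B=0 W=0
Move 3: B@(3,2) -> caps B=0 W=0
Move 4: W@(2,0) -> caps B=0 W=0
Move 5: B@(2,1) -> caps B=0 W=0
Move 6: W@(1,0) -> caps B=0 W=0
Move 7: B@(1,2) -> caps B=0 W=0
Move 8: W@(1,1) -> caps B=0 W=0
Move 9: B@(0,0) -> caps B=0 W=0
Move 10: W@(1,3) -> caps B=0 W=0
Move 11: B@(2,3) -> caps B=1 W=0
Move 12: W@(0,3) -> caps B=1 W=0

Answer: 1 0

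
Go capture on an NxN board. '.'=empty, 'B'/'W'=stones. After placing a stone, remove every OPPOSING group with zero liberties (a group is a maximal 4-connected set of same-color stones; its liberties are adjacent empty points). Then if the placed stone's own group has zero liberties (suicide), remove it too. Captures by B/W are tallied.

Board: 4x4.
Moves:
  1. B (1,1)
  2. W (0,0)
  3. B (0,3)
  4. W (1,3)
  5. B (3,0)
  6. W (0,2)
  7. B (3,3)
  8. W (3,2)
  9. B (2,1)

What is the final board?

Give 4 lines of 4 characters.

Move 1: B@(1,1) -> caps B=0 W=0
Move 2: W@(0,0) -> caps B=0 W=0
Move 3: B@(0,3) -> caps B=0 W=0
Move 4: W@(1,3) -> caps B=0 W=0
Move 5: B@(3,0) -> caps B=0 W=0
Move 6: W@(0,2) -> caps B=0 W=1
Move 7: B@(3,3) -> caps B=0 W=1
Move 8: W@(3,2) -> caps B=0 W=1
Move 9: B@(2,1) -> caps B=0 W=1

Answer: W.W.
.B.W
.B..
B.WB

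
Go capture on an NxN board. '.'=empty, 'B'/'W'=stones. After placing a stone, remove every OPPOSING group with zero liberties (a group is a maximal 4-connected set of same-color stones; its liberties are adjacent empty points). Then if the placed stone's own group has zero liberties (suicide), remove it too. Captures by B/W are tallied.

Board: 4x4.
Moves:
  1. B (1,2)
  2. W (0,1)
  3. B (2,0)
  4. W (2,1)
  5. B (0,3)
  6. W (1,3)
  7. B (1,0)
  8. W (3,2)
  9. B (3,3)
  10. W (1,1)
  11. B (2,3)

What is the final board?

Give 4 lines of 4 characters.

Answer: .W.B
BWB.
BW.B
..WB

Derivation:
Move 1: B@(1,2) -> caps B=0 W=0
Move 2: W@(0,1) -> caps B=0 W=0
Move 3: B@(2,0) -> caps B=0 W=0
Move 4: W@(2,1) -> caps B=0 W=0
Move 5: B@(0,3) -> caps B=0 W=0
Move 6: W@(1,3) -> caps B=0 W=0
Move 7: B@(1,0) -> caps B=0 W=0
Move 8: W@(3,2) -> caps B=0 W=0
Move 9: B@(3,3) -> caps B=0 W=0
Move 10: W@(1,1) -> caps B=0 W=0
Move 11: B@(2,3) -> caps B=1 W=0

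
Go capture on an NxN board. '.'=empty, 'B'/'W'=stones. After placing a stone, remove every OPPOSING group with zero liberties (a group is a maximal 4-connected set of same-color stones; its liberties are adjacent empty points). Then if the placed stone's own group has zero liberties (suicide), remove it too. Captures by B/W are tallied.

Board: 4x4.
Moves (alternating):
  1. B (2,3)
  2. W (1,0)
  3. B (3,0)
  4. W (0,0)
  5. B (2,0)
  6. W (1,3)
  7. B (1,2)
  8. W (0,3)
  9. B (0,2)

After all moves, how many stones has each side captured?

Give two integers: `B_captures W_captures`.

Answer: 2 0

Derivation:
Move 1: B@(2,3) -> caps B=0 W=0
Move 2: W@(1,0) -> caps B=0 W=0
Move 3: B@(3,0) -> caps B=0 W=0
Move 4: W@(0,0) -> caps B=0 W=0
Move 5: B@(2,0) -> caps B=0 W=0
Move 6: W@(1,3) -> caps B=0 W=0
Move 7: B@(1,2) -> caps B=0 W=0
Move 8: W@(0,3) -> caps B=0 W=0
Move 9: B@(0,2) -> caps B=2 W=0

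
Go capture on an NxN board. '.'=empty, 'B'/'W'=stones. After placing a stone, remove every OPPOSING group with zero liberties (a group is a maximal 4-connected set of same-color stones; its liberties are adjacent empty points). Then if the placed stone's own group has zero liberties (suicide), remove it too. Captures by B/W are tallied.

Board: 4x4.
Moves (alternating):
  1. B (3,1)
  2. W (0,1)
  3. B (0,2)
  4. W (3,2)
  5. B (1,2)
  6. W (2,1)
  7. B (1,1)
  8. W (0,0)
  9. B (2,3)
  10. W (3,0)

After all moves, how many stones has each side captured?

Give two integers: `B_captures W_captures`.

Move 1: B@(3,1) -> caps B=0 W=0
Move 2: W@(0,1) -> caps B=0 W=0
Move 3: B@(0,2) -> caps B=0 W=0
Move 4: W@(3,2) -> caps B=0 W=0
Move 5: B@(1,2) -> caps B=0 W=0
Move 6: W@(2,1) -> caps B=0 W=0
Move 7: B@(1,1) -> caps B=0 W=0
Move 8: W@(0,0) -> caps B=0 W=0
Move 9: B@(2,3) -> caps B=0 W=0
Move 10: W@(3,0) -> caps B=0 W=1

Answer: 0 1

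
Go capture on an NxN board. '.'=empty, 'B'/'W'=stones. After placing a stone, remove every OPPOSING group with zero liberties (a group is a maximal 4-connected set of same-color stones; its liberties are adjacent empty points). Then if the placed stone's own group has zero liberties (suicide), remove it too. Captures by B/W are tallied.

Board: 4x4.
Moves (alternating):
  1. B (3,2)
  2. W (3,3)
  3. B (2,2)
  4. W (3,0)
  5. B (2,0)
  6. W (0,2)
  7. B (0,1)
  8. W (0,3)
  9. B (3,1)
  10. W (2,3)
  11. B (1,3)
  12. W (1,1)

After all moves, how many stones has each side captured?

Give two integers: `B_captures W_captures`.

Move 1: B@(3,2) -> caps B=0 W=0
Move 2: W@(3,3) -> caps B=0 W=0
Move 3: B@(2,2) -> caps B=0 W=0
Move 4: W@(3,0) -> caps B=0 W=0
Move 5: B@(2,0) -> caps B=0 W=0
Move 6: W@(0,2) -> caps B=0 W=0
Move 7: B@(0,1) -> caps B=0 W=0
Move 8: W@(0,3) -> caps B=0 W=0
Move 9: B@(3,1) -> caps B=1 W=0
Move 10: W@(2,3) -> caps B=1 W=0
Move 11: B@(1,3) -> caps B=3 W=0
Move 12: W@(1,1) -> caps B=3 W=0

Answer: 3 0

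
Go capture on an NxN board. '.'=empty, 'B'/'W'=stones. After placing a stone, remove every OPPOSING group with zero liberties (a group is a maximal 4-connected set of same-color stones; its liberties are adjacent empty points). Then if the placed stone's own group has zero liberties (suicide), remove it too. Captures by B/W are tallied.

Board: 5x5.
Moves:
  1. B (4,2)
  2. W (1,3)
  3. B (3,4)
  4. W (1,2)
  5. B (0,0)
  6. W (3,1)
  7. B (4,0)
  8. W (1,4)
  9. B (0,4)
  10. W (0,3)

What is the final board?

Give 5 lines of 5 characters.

Move 1: B@(4,2) -> caps B=0 W=0
Move 2: W@(1,3) -> caps B=0 W=0
Move 3: B@(3,4) -> caps B=0 W=0
Move 4: W@(1,2) -> caps B=0 W=0
Move 5: B@(0,0) -> caps B=0 W=0
Move 6: W@(3,1) -> caps B=0 W=0
Move 7: B@(4,0) -> caps B=0 W=0
Move 8: W@(1,4) -> caps B=0 W=0
Move 9: B@(0,4) -> caps B=0 W=0
Move 10: W@(0,3) -> caps B=0 W=1

Answer: B..W.
..WWW
.....
.W..B
B.B..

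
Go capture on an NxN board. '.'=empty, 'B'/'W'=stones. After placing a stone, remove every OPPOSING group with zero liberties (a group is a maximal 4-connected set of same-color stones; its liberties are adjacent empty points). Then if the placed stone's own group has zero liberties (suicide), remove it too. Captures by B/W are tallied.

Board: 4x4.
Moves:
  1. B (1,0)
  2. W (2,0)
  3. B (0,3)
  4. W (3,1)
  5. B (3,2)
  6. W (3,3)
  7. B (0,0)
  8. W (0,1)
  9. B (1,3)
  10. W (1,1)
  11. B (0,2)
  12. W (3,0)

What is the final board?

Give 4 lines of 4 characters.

Answer: .WBB
.W.B
W...
WWBW

Derivation:
Move 1: B@(1,0) -> caps B=0 W=0
Move 2: W@(2,0) -> caps B=0 W=0
Move 3: B@(0,3) -> caps B=0 W=0
Move 4: W@(3,1) -> caps B=0 W=0
Move 5: B@(3,2) -> caps B=0 W=0
Move 6: W@(3,3) -> caps B=0 W=0
Move 7: B@(0,0) -> caps B=0 W=0
Move 8: W@(0,1) -> caps B=0 W=0
Move 9: B@(1,3) -> caps B=0 W=0
Move 10: W@(1,1) -> caps B=0 W=2
Move 11: B@(0,2) -> caps B=0 W=2
Move 12: W@(3,0) -> caps B=0 W=2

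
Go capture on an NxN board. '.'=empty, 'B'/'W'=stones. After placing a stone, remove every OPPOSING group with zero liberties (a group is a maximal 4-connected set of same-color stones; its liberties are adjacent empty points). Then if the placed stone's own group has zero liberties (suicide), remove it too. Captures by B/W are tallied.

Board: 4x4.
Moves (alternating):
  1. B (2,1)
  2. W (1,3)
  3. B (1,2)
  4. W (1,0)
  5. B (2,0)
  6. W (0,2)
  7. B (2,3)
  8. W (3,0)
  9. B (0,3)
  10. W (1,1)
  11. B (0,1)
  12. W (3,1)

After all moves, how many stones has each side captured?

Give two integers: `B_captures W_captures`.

Answer: 2 0

Derivation:
Move 1: B@(2,1) -> caps B=0 W=0
Move 2: W@(1,3) -> caps B=0 W=0
Move 3: B@(1,2) -> caps B=0 W=0
Move 4: W@(1,0) -> caps B=0 W=0
Move 5: B@(2,0) -> caps B=0 W=0
Move 6: W@(0,2) -> caps B=0 W=0
Move 7: B@(2,3) -> caps B=0 W=0
Move 8: W@(3,0) -> caps B=0 W=0
Move 9: B@(0,3) -> caps B=1 W=0
Move 10: W@(1,1) -> caps B=1 W=0
Move 11: B@(0,1) -> caps B=2 W=0
Move 12: W@(3,1) -> caps B=2 W=0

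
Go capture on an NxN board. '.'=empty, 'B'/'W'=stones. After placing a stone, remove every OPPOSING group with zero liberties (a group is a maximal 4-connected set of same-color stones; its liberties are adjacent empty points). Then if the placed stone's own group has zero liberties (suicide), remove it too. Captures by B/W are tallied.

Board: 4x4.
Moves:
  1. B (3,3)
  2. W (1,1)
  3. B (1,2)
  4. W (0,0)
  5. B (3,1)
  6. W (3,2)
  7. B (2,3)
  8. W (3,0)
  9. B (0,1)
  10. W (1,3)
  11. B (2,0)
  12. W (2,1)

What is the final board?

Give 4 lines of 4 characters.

Answer: WB..
.WBW
BW.B
.BWB

Derivation:
Move 1: B@(3,3) -> caps B=0 W=0
Move 2: W@(1,1) -> caps B=0 W=0
Move 3: B@(1,2) -> caps B=0 W=0
Move 4: W@(0,0) -> caps B=0 W=0
Move 5: B@(3,1) -> caps B=0 W=0
Move 6: W@(3,2) -> caps B=0 W=0
Move 7: B@(2,3) -> caps B=0 W=0
Move 8: W@(3,0) -> caps B=0 W=0
Move 9: B@(0,1) -> caps B=0 W=0
Move 10: W@(1,3) -> caps B=0 W=0
Move 11: B@(2,0) -> caps B=1 W=0
Move 12: W@(2,1) -> caps B=1 W=0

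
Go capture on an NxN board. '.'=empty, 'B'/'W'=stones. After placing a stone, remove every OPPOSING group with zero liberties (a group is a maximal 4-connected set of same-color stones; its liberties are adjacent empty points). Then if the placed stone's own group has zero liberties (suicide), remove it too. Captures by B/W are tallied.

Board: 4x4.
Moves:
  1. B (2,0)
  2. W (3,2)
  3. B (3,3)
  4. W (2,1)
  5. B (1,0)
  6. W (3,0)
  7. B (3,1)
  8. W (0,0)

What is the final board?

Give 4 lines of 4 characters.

Move 1: B@(2,0) -> caps B=0 W=0
Move 2: W@(3,2) -> caps B=0 W=0
Move 3: B@(3,3) -> caps B=0 W=0
Move 4: W@(2,1) -> caps B=0 W=0
Move 5: B@(1,0) -> caps B=0 W=0
Move 6: W@(3,0) -> caps B=0 W=0
Move 7: B@(3,1) -> caps B=1 W=0
Move 8: W@(0,0) -> caps B=1 W=0

Answer: W...
B...
BW..
.BWB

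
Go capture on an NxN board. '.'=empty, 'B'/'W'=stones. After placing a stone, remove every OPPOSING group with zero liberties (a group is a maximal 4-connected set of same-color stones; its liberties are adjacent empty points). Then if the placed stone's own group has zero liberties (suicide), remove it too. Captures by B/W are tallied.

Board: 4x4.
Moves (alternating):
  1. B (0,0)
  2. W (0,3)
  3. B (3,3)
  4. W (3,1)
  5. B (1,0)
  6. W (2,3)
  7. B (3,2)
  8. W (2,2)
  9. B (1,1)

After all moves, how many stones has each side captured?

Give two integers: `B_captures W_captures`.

Move 1: B@(0,0) -> caps B=0 W=0
Move 2: W@(0,3) -> caps B=0 W=0
Move 3: B@(3,3) -> caps B=0 W=0
Move 4: W@(3,1) -> caps B=0 W=0
Move 5: B@(1,0) -> caps B=0 W=0
Move 6: W@(2,3) -> caps B=0 W=0
Move 7: B@(3,2) -> caps B=0 W=0
Move 8: W@(2,2) -> caps B=0 W=2
Move 9: B@(1,1) -> caps B=0 W=2

Answer: 0 2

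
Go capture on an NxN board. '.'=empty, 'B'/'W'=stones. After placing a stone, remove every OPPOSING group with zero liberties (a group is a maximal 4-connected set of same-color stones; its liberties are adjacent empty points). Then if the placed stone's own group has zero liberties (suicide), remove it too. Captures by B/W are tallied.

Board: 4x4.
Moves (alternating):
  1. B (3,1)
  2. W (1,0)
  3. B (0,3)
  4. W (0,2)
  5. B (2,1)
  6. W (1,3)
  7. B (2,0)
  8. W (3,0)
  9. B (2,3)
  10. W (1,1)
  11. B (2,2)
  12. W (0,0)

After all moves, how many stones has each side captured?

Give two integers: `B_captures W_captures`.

Move 1: B@(3,1) -> caps B=0 W=0
Move 2: W@(1,0) -> caps B=0 W=0
Move 3: B@(0,3) -> caps B=0 W=0
Move 4: W@(0,2) -> caps B=0 W=0
Move 5: B@(2,1) -> caps B=0 W=0
Move 6: W@(1,3) -> caps B=0 W=1
Move 7: B@(2,0) -> caps B=0 W=1
Move 8: W@(3,0) -> caps B=0 W=1
Move 9: B@(2,3) -> caps B=0 W=1
Move 10: W@(1,1) -> caps B=0 W=1
Move 11: B@(2,2) -> caps B=0 W=1
Move 12: W@(0,0) -> caps B=0 W=1

Answer: 0 1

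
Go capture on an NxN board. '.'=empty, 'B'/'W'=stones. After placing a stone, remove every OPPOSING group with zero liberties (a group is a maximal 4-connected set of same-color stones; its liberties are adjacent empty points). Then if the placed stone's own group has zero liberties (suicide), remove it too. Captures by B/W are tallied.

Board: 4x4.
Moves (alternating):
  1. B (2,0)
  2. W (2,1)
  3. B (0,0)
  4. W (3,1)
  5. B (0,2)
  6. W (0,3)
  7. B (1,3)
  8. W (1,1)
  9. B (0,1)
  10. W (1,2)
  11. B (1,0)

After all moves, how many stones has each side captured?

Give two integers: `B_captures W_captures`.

Move 1: B@(2,0) -> caps B=0 W=0
Move 2: W@(2,1) -> caps B=0 W=0
Move 3: B@(0,0) -> caps B=0 W=0
Move 4: W@(3,1) -> caps B=0 W=0
Move 5: B@(0,2) -> caps B=0 W=0
Move 6: W@(0,3) -> caps B=0 W=0
Move 7: B@(1,3) -> caps B=1 W=0
Move 8: W@(1,1) -> caps B=1 W=0
Move 9: B@(0,1) -> caps B=1 W=0
Move 10: W@(1,2) -> caps B=1 W=0
Move 11: B@(1,0) -> caps B=1 W=0

Answer: 1 0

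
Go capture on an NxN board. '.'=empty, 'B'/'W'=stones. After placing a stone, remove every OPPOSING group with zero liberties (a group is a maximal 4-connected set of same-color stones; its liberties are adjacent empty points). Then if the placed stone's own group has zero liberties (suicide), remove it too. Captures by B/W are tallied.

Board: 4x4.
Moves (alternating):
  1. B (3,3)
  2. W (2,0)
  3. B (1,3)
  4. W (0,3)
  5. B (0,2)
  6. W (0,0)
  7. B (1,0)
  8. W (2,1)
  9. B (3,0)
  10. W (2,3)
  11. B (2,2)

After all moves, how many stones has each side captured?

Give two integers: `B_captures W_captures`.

Answer: 2 0

Derivation:
Move 1: B@(3,3) -> caps B=0 W=0
Move 2: W@(2,0) -> caps B=0 W=0
Move 3: B@(1,3) -> caps B=0 W=0
Move 4: W@(0,3) -> caps B=0 W=0
Move 5: B@(0,2) -> caps B=1 W=0
Move 6: W@(0,0) -> caps B=1 W=0
Move 7: B@(1,0) -> caps B=1 W=0
Move 8: W@(2,1) -> caps B=1 W=0
Move 9: B@(3,0) -> caps B=1 W=0
Move 10: W@(2,3) -> caps B=1 W=0
Move 11: B@(2,2) -> caps B=2 W=0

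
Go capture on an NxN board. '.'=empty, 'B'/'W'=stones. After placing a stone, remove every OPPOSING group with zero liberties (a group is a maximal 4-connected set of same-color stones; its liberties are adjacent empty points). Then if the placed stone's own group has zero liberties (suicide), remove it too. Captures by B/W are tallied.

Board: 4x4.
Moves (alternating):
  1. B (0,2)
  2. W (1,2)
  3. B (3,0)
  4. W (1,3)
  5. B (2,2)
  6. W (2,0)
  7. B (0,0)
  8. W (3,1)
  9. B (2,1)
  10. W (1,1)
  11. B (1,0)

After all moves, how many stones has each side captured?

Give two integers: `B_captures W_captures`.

Move 1: B@(0,2) -> caps B=0 W=0
Move 2: W@(1,2) -> caps B=0 W=0
Move 3: B@(3,0) -> caps B=0 W=0
Move 4: W@(1,3) -> caps B=0 W=0
Move 5: B@(2,2) -> caps B=0 W=0
Move 6: W@(2,0) -> caps B=0 W=0
Move 7: B@(0,0) -> caps B=0 W=0
Move 8: W@(3,1) -> caps B=0 W=1
Move 9: B@(2,1) -> caps B=0 W=1
Move 10: W@(1,1) -> caps B=0 W=1
Move 11: B@(1,0) -> caps B=0 W=1

Answer: 0 1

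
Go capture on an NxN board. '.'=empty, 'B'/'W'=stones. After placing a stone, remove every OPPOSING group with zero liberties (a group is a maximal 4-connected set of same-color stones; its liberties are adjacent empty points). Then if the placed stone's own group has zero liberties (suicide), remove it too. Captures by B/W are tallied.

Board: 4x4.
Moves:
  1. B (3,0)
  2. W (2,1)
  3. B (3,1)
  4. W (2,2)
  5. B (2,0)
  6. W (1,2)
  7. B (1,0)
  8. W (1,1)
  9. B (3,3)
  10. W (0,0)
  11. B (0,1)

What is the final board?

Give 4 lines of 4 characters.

Answer: .B..
BWW.
BWW.
BB.B

Derivation:
Move 1: B@(3,0) -> caps B=0 W=0
Move 2: W@(2,1) -> caps B=0 W=0
Move 3: B@(3,1) -> caps B=0 W=0
Move 4: W@(2,2) -> caps B=0 W=0
Move 5: B@(2,0) -> caps B=0 W=0
Move 6: W@(1,2) -> caps B=0 W=0
Move 7: B@(1,0) -> caps B=0 W=0
Move 8: W@(1,1) -> caps B=0 W=0
Move 9: B@(3,3) -> caps B=0 W=0
Move 10: W@(0,0) -> caps B=0 W=0
Move 11: B@(0,1) -> caps B=1 W=0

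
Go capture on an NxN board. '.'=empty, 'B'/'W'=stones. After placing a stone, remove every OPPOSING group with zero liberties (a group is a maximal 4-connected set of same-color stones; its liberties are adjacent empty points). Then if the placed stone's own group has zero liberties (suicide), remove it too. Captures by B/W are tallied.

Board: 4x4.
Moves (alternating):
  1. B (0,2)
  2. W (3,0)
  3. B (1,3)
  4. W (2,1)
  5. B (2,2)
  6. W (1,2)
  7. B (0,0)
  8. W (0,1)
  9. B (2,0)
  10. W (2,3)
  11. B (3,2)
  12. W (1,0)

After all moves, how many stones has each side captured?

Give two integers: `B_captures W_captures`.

Answer: 0 2

Derivation:
Move 1: B@(0,2) -> caps B=0 W=0
Move 2: W@(3,0) -> caps B=0 W=0
Move 3: B@(1,3) -> caps B=0 W=0
Move 4: W@(2,1) -> caps B=0 W=0
Move 5: B@(2,2) -> caps B=0 W=0
Move 6: W@(1,2) -> caps B=0 W=0
Move 7: B@(0,0) -> caps B=0 W=0
Move 8: W@(0,1) -> caps B=0 W=0
Move 9: B@(2,0) -> caps B=0 W=0
Move 10: W@(2,3) -> caps B=0 W=0
Move 11: B@(3,2) -> caps B=0 W=0
Move 12: W@(1,0) -> caps B=0 W=2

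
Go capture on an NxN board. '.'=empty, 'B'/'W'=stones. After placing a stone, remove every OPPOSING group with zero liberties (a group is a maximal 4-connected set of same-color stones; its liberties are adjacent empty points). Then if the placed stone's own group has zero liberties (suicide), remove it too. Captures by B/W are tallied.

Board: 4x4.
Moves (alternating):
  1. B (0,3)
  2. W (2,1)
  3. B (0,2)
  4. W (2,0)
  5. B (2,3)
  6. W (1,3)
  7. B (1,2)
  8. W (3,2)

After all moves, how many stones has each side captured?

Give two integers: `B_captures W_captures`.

Answer: 1 0

Derivation:
Move 1: B@(0,3) -> caps B=0 W=0
Move 2: W@(2,1) -> caps B=0 W=0
Move 3: B@(0,2) -> caps B=0 W=0
Move 4: W@(2,0) -> caps B=0 W=0
Move 5: B@(2,3) -> caps B=0 W=0
Move 6: W@(1,3) -> caps B=0 W=0
Move 7: B@(1,2) -> caps B=1 W=0
Move 8: W@(3,2) -> caps B=1 W=0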